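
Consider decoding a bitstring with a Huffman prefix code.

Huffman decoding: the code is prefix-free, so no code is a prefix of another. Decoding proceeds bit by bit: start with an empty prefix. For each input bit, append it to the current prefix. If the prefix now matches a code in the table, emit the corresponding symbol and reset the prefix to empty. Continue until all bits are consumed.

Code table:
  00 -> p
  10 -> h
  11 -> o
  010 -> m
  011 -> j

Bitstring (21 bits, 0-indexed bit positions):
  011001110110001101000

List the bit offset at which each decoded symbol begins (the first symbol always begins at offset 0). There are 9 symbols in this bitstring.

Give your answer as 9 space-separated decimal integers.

Answer: 0 3 5 7 9 11 13 16 19

Derivation:
Bit 0: prefix='0' (no match yet)
Bit 1: prefix='01' (no match yet)
Bit 2: prefix='011' -> emit 'j', reset
Bit 3: prefix='0' (no match yet)
Bit 4: prefix='00' -> emit 'p', reset
Bit 5: prefix='1' (no match yet)
Bit 6: prefix='11' -> emit 'o', reset
Bit 7: prefix='1' (no match yet)
Bit 8: prefix='10' -> emit 'h', reset
Bit 9: prefix='1' (no match yet)
Bit 10: prefix='11' -> emit 'o', reset
Bit 11: prefix='0' (no match yet)
Bit 12: prefix='00' -> emit 'p', reset
Bit 13: prefix='0' (no match yet)
Bit 14: prefix='01' (no match yet)
Bit 15: prefix='011' -> emit 'j', reset
Bit 16: prefix='0' (no match yet)
Bit 17: prefix='01' (no match yet)
Bit 18: prefix='010' -> emit 'm', reset
Bit 19: prefix='0' (no match yet)
Bit 20: prefix='00' -> emit 'p', reset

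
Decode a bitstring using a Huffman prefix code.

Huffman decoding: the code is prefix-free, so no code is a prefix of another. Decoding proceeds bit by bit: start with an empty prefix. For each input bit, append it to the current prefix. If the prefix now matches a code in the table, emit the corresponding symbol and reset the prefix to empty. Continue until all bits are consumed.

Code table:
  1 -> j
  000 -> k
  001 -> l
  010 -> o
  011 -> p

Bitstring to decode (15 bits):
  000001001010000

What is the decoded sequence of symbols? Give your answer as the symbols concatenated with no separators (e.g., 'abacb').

Answer: kllok

Derivation:
Bit 0: prefix='0' (no match yet)
Bit 1: prefix='00' (no match yet)
Bit 2: prefix='000' -> emit 'k', reset
Bit 3: prefix='0' (no match yet)
Bit 4: prefix='00' (no match yet)
Bit 5: prefix='001' -> emit 'l', reset
Bit 6: prefix='0' (no match yet)
Bit 7: prefix='00' (no match yet)
Bit 8: prefix='001' -> emit 'l', reset
Bit 9: prefix='0' (no match yet)
Bit 10: prefix='01' (no match yet)
Bit 11: prefix='010' -> emit 'o', reset
Bit 12: prefix='0' (no match yet)
Bit 13: prefix='00' (no match yet)
Bit 14: prefix='000' -> emit 'k', reset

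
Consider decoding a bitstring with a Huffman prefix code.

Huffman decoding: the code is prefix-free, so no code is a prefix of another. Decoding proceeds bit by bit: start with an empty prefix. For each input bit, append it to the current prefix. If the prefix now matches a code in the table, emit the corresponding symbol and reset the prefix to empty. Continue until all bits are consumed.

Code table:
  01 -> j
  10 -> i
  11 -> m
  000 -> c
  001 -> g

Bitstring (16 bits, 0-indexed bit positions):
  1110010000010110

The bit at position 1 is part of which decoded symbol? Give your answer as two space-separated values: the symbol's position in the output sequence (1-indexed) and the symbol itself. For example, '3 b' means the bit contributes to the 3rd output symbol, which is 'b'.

Answer: 1 m

Derivation:
Bit 0: prefix='1' (no match yet)
Bit 1: prefix='11' -> emit 'm', reset
Bit 2: prefix='1' (no match yet)
Bit 3: prefix='10' -> emit 'i', reset
Bit 4: prefix='0' (no match yet)
Bit 5: prefix='01' -> emit 'j', reset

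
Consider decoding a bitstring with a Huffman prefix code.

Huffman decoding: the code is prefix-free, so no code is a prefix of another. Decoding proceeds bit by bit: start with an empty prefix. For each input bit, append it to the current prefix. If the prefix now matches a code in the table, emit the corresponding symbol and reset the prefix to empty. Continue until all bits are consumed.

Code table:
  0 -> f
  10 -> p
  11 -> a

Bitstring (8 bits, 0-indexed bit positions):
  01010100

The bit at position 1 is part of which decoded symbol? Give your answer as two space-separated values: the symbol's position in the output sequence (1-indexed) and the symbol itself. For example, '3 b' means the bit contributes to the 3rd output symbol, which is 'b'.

Bit 0: prefix='0' -> emit 'f', reset
Bit 1: prefix='1' (no match yet)
Bit 2: prefix='10' -> emit 'p', reset
Bit 3: prefix='1' (no match yet)
Bit 4: prefix='10' -> emit 'p', reset
Bit 5: prefix='1' (no match yet)

Answer: 2 p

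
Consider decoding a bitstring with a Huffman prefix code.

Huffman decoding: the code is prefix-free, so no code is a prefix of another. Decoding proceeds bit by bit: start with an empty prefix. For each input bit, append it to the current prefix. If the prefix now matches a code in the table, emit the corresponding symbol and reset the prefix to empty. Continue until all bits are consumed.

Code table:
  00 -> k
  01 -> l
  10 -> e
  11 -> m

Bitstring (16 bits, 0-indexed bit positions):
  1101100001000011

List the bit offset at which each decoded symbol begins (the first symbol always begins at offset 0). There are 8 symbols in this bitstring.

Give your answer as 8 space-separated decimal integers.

Bit 0: prefix='1' (no match yet)
Bit 1: prefix='11' -> emit 'm', reset
Bit 2: prefix='0' (no match yet)
Bit 3: prefix='01' -> emit 'l', reset
Bit 4: prefix='1' (no match yet)
Bit 5: prefix='10' -> emit 'e', reset
Bit 6: prefix='0' (no match yet)
Bit 7: prefix='00' -> emit 'k', reset
Bit 8: prefix='0' (no match yet)
Bit 9: prefix='01' -> emit 'l', reset
Bit 10: prefix='0' (no match yet)
Bit 11: prefix='00' -> emit 'k', reset
Bit 12: prefix='0' (no match yet)
Bit 13: prefix='00' -> emit 'k', reset
Bit 14: prefix='1' (no match yet)
Bit 15: prefix='11' -> emit 'm', reset

Answer: 0 2 4 6 8 10 12 14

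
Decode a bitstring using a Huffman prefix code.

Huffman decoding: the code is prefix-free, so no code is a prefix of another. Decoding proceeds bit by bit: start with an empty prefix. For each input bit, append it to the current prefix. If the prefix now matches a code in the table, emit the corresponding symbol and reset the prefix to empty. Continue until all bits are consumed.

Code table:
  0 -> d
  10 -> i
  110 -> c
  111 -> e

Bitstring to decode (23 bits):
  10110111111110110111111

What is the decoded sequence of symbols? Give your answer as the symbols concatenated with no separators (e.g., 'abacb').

Bit 0: prefix='1' (no match yet)
Bit 1: prefix='10' -> emit 'i', reset
Bit 2: prefix='1' (no match yet)
Bit 3: prefix='11' (no match yet)
Bit 4: prefix='110' -> emit 'c', reset
Bit 5: prefix='1' (no match yet)
Bit 6: prefix='11' (no match yet)
Bit 7: prefix='111' -> emit 'e', reset
Bit 8: prefix='1' (no match yet)
Bit 9: prefix='11' (no match yet)
Bit 10: prefix='111' -> emit 'e', reset
Bit 11: prefix='1' (no match yet)
Bit 12: prefix='11' (no match yet)
Bit 13: prefix='110' -> emit 'c', reset
Bit 14: prefix='1' (no match yet)
Bit 15: prefix='11' (no match yet)
Bit 16: prefix='110' -> emit 'c', reset
Bit 17: prefix='1' (no match yet)
Bit 18: prefix='11' (no match yet)
Bit 19: prefix='111' -> emit 'e', reset
Bit 20: prefix='1' (no match yet)
Bit 21: prefix='11' (no match yet)
Bit 22: prefix='111' -> emit 'e', reset

Answer: iceeccee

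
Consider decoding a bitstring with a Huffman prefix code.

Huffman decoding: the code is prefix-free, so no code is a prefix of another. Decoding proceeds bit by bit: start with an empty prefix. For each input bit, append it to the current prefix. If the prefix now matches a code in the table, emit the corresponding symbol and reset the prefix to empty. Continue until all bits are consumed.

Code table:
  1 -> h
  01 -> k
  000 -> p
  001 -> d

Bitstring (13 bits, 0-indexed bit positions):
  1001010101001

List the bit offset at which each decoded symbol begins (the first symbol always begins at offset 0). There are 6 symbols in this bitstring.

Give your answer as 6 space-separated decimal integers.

Bit 0: prefix='1' -> emit 'h', reset
Bit 1: prefix='0' (no match yet)
Bit 2: prefix='00' (no match yet)
Bit 3: prefix='001' -> emit 'd', reset
Bit 4: prefix='0' (no match yet)
Bit 5: prefix='01' -> emit 'k', reset
Bit 6: prefix='0' (no match yet)
Bit 7: prefix='01' -> emit 'k', reset
Bit 8: prefix='0' (no match yet)
Bit 9: prefix='01' -> emit 'k', reset
Bit 10: prefix='0' (no match yet)
Bit 11: prefix='00' (no match yet)
Bit 12: prefix='001' -> emit 'd', reset

Answer: 0 1 4 6 8 10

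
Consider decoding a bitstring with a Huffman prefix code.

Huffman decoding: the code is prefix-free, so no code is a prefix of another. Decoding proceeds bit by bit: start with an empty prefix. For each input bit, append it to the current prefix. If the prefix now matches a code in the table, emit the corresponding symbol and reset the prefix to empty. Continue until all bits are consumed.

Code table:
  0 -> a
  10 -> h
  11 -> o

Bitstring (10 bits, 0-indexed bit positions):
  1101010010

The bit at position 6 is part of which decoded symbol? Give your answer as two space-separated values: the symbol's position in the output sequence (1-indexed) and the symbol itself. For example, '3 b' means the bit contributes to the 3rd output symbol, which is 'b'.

Bit 0: prefix='1' (no match yet)
Bit 1: prefix='11' -> emit 'o', reset
Bit 2: prefix='0' -> emit 'a', reset
Bit 3: prefix='1' (no match yet)
Bit 4: prefix='10' -> emit 'h', reset
Bit 5: prefix='1' (no match yet)
Bit 6: prefix='10' -> emit 'h', reset
Bit 7: prefix='0' -> emit 'a', reset
Bit 8: prefix='1' (no match yet)
Bit 9: prefix='10' -> emit 'h', reset

Answer: 4 h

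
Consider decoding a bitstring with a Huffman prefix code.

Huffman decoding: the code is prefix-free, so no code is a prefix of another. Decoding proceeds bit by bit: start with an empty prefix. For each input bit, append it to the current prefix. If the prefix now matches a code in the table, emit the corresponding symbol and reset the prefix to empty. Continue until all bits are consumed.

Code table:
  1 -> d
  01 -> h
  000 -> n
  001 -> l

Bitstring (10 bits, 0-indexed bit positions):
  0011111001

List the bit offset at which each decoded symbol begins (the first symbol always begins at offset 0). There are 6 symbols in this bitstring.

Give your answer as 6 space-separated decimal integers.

Answer: 0 3 4 5 6 7

Derivation:
Bit 0: prefix='0' (no match yet)
Bit 1: prefix='00' (no match yet)
Bit 2: prefix='001' -> emit 'l', reset
Bit 3: prefix='1' -> emit 'd', reset
Bit 4: prefix='1' -> emit 'd', reset
Bit 5: prefix='1' -> emit 'd', reset
Bit 6: prefix='1' -> emit 'd', reset
Bit 7: prefix='0' (no match yet)
Bit 8: prefix='00' (no match yet)
Bit 9: prefix='001' -> emit 'l', reset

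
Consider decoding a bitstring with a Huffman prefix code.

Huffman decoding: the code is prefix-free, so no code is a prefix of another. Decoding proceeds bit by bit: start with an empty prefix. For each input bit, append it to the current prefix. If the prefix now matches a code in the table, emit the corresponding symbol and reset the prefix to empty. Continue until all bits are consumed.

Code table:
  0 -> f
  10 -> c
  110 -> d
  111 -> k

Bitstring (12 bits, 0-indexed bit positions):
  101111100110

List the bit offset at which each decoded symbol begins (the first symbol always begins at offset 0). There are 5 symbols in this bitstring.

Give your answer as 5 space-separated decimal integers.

Bit 0: prefix='1' (no match yet)
Bit 1: prefix='10' -> emit 'c', reset
Bit 2: prefix='1' (no match yet)
Bit 3: prefix='11' (no match yet)
Bit 4: prefix='111' -> emit 'k', reset
Bit 5: prefix='1' (no match yet)
Bit 6: prefix='11' (no match yet)
Bit 7: prefix='110' -> emit 'd', reset
Bit 8: prefix='0' -> emit 'f', reset
Bit 9: prefix='1' (no match yet)
Bit 10: prefix='11' (no match yet)
Bit 11: prefix='110' -> emit 'd', reset

Answer: 0 2 5 8 9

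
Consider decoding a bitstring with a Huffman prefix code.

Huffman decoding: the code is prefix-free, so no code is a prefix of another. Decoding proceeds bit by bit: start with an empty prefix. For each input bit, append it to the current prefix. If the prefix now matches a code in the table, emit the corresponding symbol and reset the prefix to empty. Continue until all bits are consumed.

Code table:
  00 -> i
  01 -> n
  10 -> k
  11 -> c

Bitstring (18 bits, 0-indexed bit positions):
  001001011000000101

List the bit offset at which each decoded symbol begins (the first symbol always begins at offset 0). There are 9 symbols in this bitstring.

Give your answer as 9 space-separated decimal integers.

Bit 0: prefix='0' (no match yet)
Bit 1: prefix='00' -> emit 'i', reset
Bit 2: prefix='1' (no match yet)
Bit 3: prefix='10' -> emit 'k', reset
Bit 4: prefix='0' (no match yet)
Bit 5: prefix='01' -> emit 'n', reset
Bit 6: prefix='0' (no match yet)
Bit 7: prefix='01' -> emit 'n', reset
Bit 8: prefix='1' (no match yet)
Bit 9: prefix='10' -> emit 'k', reset
Bit 10: prefix='0' (no match yet)
Bit 11: prefix='00' -> emit 'i', reset
Bit 12: prefix='0' (no match yet)
Bit 13: prefix='00' -> emit 'i', reset
Bit 14: prefix='0' (no match yet)
Bit 15: prefix='01' -> emit 'n', reset
Bit 16: prefix='0' (no match yet)
Bit 17: prefix='01' -> emit 'n', reset

Answer: 0 2 4 6 8 10 12 14 16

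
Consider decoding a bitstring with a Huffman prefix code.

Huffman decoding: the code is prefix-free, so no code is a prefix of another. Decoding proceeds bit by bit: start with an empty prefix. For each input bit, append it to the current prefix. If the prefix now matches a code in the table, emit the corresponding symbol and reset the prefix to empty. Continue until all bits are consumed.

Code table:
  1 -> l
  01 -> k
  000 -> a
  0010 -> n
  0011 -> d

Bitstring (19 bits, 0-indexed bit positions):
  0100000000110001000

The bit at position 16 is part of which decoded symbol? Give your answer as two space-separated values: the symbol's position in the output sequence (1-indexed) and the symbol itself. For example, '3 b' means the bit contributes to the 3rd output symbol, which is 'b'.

Answer: 7 a

Derivation:
Bit 0: prefix='0' (no match yet)
Bit 1: prefix='01' -> emit 'k', reset
Bit 2: prefix='0' (no match yet)
Bit 3: prefix='00' (no match yet)
Bit 4: prefix='000' -> emit 'a', reset
Bit 5: prefix='0' (no match yet)
Bit 6: prefix='00' (no match yet)
Bit 7: prefix='000' -> emit 'a', reset
Bit 8: prefix='0' (no match yet)
Bit 9: prefix='00' (no match yet)
Bit 10: prefix='001' (no match yet)
Bit 11: prefix='0011' -> emit 'd', reset
Bit 12: prefix='0' (no match yet)
Bit 13: prefix='00' (no match yet)
Bit 14: prefix='000' -> emit 'a', reset
Bit 15: prefix='1' -> emit 'l', reset
Bit 16: prefix='0' (no match yet)
Bit 17: prefix='00' (no match yet)
Bit 18: prefix='000' -> emit 'a', reset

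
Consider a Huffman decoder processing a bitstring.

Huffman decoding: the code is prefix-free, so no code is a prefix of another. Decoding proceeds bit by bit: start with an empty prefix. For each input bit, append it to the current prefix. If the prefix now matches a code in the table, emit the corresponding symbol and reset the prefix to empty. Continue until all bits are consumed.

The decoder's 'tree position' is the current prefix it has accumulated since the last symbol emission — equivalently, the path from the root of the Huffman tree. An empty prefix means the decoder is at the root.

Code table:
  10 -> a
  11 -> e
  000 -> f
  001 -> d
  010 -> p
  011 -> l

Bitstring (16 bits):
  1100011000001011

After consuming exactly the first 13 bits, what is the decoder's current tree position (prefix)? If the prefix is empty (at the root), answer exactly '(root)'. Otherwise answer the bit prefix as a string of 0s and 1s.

Answer: (root)

Derivation:
Bit 0: prefix='1' (no match yet)
Bit 1: prefix='11' -> emit 'e', reset
Bit 2: prefix='0' (no match yet)
Bit 3: prefix='00' (no match yet)
Bit 4: prefix='000' -> emit 'f', reset
Bit 5: prefix='1' (no match yet)
Bit 6: prefix='11' -> emit 'e', reset
Bit 7: prefix='0' (no match yet)
Bit 8: prefix='00' (no match yet)
Bit 9: prefix='000' -> emit 'f', reset
Bit 10: prefix='0' (no match yet)
Bit 11: prefix='00' (no match yet)
Bit 12: prefix='001' -> emit 'd', reset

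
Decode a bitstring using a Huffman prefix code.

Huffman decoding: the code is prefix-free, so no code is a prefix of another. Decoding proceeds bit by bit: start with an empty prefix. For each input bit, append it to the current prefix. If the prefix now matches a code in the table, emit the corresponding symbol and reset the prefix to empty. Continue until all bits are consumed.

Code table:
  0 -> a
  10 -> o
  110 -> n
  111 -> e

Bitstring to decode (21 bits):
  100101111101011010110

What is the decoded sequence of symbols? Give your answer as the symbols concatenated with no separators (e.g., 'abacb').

Answer: oaoenonon

Derivation:
Bit 0: prefix='1' (no match yet)
Bit 1: prefix='10' -> emit 'o', reset
Bit 2: prefix='0' -> emit 'a', reset
Bit 3: prefix='1' (no match yet)
Bit 4: prefix='10' -> emit 'o', reset
Bit 5: prefix='1' (no match yet)
Bit 6: prefix='11' (no match yet)
Bit 7: prefix='111' -> emit 'e', reset
Bit 8: prefix='1' (no match yet)
Bit 9: prefix='11' (no match yet)
Bit 10: prefix='110' -> emit 'n', reset
Bit 11: prefix='1' (no match yet)
Bit 12: prefix='10' -> emit 'o', reset
Bit 13: prefix='1' (no match yet)
Bit 14: prefix='11' (no match yet)
Bit 15: prefix='110' -> emit 'n', reset
Bit 16: prefix='1' (no match yet)
Bit 17: prefix='10' -> emit 'o', reset
Bit 18: prefix='1' (no match yet)
Bit 19: prefix='11' (no match yet)
Bit 20: prefix='110' -> emit 'n', reset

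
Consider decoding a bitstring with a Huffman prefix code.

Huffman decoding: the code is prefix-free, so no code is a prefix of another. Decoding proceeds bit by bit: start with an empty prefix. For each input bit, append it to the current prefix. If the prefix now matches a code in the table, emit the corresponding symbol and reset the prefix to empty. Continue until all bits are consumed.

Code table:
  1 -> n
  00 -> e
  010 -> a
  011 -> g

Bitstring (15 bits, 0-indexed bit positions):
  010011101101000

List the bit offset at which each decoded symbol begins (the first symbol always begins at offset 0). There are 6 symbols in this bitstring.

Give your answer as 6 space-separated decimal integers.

Answer: 0 3 6 7 10 13

Derivation:
Bit 0: prefix='0' (no match yet)
Bit 1: prefix='01' (no match yet)
Bit 2: prefix='010' -> emit 'a', reset
Bit 3: prefix='0' (no match yet)
Bit 4: prefix='01' (no match yet)
Bit 5: prefix='011' -> emit 'g', reset
Bit 6: prefix='1' -> emit 'n', reset
Bit 7: prefix='0' (no match yet)
Bit 8: prefix='01' (no match yet)
Bit 9: prefix='011' -> emit 'g', reset
Bit 10: prefix='0' (no match yet)
Bit 11: prefix='01' (no match yet)
Bit 12: prefix='010' -> emit 'a', reset
Bit 13: prefix='0' (no match yet)
Bit 14: prefix='00' -> emit 'e', reset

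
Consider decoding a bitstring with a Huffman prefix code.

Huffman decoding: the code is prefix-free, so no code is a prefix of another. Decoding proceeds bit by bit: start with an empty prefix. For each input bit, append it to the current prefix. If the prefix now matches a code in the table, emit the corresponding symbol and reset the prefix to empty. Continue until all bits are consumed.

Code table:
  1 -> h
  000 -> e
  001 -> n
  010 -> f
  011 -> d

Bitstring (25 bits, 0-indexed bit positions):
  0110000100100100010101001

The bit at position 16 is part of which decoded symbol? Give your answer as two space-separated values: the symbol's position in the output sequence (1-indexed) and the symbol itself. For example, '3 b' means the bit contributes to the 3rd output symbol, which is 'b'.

Answer: 6 n

Derivation:
Bit 0: prefix='0' (no match yet)
Bit 1: prefix='01' (no match yet)
Bit 2: prefix='011' -> emit 'd', reset
Bit 3: prefix='0' (no match yet)
Bit 4: prefix='00' (no match yet)
Bit 5: prefix='000' -> emit 'e', reset
Bit 6: prefix='0' (no match yet)
Bit 7: prefix='01' (no match yet)
Bit 8: prefix='010' -> emit 'f', reset
Bit 9: prefix='0' (no match yet)
Bit 10: prefix='01' (no match yet)
Bit 11: prefix='010' -> emit 'f', reset
Bit 12: prefix='0' (no match yet)
Bit 13: prefix='01' (no match yet)
Bit 14: prefix='010' -> emit 'f', reset
Bit 15: prefix='0' (no match yet)
Bit 16: prefix='00' (no match yet)
Bit 17: prefix='001' -> emit 'n', reset
Bit 18: prefix='0' (no match yet)
Bit 19: prefix='01' (no match yet)
Bit 20: prefix='010' -> emit 'f', reset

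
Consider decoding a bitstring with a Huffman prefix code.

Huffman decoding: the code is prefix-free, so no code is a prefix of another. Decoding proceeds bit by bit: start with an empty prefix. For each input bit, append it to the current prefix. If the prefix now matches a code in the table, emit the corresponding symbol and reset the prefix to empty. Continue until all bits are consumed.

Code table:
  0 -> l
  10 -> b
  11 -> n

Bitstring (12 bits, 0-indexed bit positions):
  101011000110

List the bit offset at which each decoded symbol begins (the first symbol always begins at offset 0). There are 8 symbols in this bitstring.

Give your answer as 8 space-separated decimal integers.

Answer: 0 2 4 6 7 8 9 11

Derivation:
Bit 0: prefix='1' (no match yet)
Bit 1: prefix='10' -> emit 'b', reset
Bit 2: prefix='1' (no match yet)
Bit 3: prefix='10' -> emit 'b', reset
Bit 4: prefix='1' (no match yet)
Bit 5: prefix='11' -> emit 'n', reset
Bit 6: prefix='0' -> emit 'l', reset
Bit 7: prefix='0' -> emit 'l', reset
Bit 8: prefix='0' -> emit 'l', reset
Bit 9: prefix='1' (no match yet)
Bit 10: prefix='11' -> emit 'n', reset
Bit 11: prefix='0' -> emit 'l', reset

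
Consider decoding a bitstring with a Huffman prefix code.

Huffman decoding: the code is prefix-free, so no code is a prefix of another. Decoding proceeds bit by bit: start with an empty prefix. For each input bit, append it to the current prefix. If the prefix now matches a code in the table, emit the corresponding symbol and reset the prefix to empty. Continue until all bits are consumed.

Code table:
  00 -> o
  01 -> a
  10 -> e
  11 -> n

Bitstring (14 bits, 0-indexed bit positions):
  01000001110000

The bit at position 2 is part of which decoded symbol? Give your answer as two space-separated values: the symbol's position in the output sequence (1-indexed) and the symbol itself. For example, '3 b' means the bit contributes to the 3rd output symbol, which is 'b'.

Answer: 2 o

Derivation:
Bit 0: prefix='0' (no match yet)
Bit 1: prefix='01' -> emit 'a', reset
Bit 2: prefix='0' (no match yet)
Bit 3: prefix='00' -> emit 'o', reset
Bit 4: prefix='0' (no match yet)
Bit 5: prefix='00' -> emit 'o', reset
Bit 6: prefix='0' (no match yet)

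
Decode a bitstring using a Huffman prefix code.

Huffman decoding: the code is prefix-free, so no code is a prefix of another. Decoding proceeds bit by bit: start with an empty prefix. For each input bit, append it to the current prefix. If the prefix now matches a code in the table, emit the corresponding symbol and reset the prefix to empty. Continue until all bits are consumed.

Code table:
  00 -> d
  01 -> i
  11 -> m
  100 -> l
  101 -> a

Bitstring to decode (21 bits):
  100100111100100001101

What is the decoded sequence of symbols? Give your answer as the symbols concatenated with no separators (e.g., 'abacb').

Answer: llmmdldmi

Derivation:
Bit 0: prefix='1' (no match yet)
Bit 1: prefix='10' (no match yet)
Bit 2: prefix='100' -> emit 'l', reset
Bit 3: prefix='1' (no match yet)
Bit 4: prefix='10' (no match yet)
Bit 5: prefix='100' -> emit 'l', reset
Bit 6: prefix='1' (no match yet)
Bit 7: prefix='11' -> emit 'm', reset
Bit 8: prefix='1' (no match yet)
Bit 9: prefix='11' -> emit 'm', reset
Bit 10: prefix='0' (no match yet)
Bit 11: prefix='00' -> emit 'd', reset
Bit 12: prefix='1' (no match yet)
Bit 13: prefix='10' (no match yet)
Bit 14: prefix='100' -> emit 'l', reset
Bit 15: prefix='0' (no match yet)
Bit 16: prefix='00' -> emit 'd', reset
Bit 17: prefix='1' (no match yet)
Bit 18: prefix='11' -> emit 'm', reset
Bit 19: prefix='0' (no match yet)
Bit 20: prefix='01' -> emit 'i', reset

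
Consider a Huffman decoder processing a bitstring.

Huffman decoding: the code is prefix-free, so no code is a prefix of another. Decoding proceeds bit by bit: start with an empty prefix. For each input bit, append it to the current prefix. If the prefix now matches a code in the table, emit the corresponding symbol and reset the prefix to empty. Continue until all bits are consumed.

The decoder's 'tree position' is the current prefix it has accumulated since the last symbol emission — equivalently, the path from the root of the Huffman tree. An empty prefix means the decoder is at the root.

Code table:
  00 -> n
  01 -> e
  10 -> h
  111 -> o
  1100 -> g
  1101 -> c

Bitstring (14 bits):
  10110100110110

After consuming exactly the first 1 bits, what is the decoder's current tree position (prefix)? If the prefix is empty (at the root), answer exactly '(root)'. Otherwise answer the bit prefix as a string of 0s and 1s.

Answer: 1

Derivation:
Bit 0: prefix='1' (no match yet)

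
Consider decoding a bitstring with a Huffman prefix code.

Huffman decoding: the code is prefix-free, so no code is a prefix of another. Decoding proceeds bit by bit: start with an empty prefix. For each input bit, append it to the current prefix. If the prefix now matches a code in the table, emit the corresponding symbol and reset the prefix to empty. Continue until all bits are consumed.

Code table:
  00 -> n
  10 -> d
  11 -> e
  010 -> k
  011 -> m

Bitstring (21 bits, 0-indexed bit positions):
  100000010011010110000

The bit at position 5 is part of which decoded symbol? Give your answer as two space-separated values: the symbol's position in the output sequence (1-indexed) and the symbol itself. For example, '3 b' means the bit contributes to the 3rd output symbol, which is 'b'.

Bit 0: prefix='1' (no match yet)
Bit 1: prefix='10' -> emit 'd', reset
Bit 2: prefix='0' (no match yet)
Bit 3: prefix='00' -> emit 'n', reset
Bit 4: prefix='0' (no match yet)
Bit 5: prefix='00' -> emit 'n', reset
Bit 6: prefix='0' (no match yet)
Bit 7: prefix='01' (no match yet)
Bit 8: prefix='010' -> emit 'k', reset
Bit 9: prefix='0' (no match yet)

Answer: 3 n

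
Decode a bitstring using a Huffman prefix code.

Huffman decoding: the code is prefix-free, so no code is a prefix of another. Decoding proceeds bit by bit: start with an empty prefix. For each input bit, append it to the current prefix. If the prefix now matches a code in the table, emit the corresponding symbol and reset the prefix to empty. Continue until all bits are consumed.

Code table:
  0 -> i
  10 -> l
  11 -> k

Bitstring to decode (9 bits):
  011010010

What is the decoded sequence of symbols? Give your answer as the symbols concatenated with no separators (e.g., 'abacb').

Answer: ikilil

Derivation:
Bit 0: prefix='0' -> emit 'i', reset
Bit 1: prefix='1' (no match yet)
Bit 2: prefix='11' -> emit 'k', reset
Bit 3: prefix='0' -> emit 'i', reset
Bit 4: prefix='1' (no match yet)
Bit 5: prefix='10' -> emit 'l', reset
Bit 6: prefix='0' -> emit 'i', reset
Bit 7: prefix='1' (no match yet)
Bit 8: prefix='10' -> emit 'l', reset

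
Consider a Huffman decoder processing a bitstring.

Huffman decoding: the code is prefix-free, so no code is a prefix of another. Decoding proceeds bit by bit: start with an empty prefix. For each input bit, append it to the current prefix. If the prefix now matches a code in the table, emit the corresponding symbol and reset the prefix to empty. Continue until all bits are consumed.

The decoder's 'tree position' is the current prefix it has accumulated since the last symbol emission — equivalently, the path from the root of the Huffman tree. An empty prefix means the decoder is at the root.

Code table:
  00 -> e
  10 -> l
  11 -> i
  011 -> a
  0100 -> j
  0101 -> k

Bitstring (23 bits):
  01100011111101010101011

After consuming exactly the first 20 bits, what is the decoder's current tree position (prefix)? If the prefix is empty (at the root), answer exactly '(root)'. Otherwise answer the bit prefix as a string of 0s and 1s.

Answer: (root)

Derivation:
Bit 0: prefix='0' (no match yet)
Bit 1: prefix='01' (no match yet)
Bit 2: prefix='011' -> emit 'a', reset
Bit 3: prefix='0' (no match yet)
Bit 4: prefix='00' -> emit 'e', reset
Bit 5: prefix='0' (no match yet)
Bit 6: prefix='01' (no match yet)
Bit 7: prefix='011' -> emit 'a', reset
Bit 8: prefix='1' (no match yet)
Bit 9: prefix='11' -> emit 'i', reset
Bit 10: prefix='1' (no match yet)
Bit 11: prefix='11' -> emit 'i', reset
Bit 12: prefix='0' (no match yet)
Bit 13: prefix='01' (no match yet)
Bit 14: prefix='010' (no match yet)
Bit 15: prefix='0101' -> emit 'k', reset
Bit 16: prefix='0' (no match yet)
Bit 17: prefix='01' (no match yet)
Bit 18: prefix='010' (no match yet)
Bit 19: prefix='0101' -> emit 'k', reset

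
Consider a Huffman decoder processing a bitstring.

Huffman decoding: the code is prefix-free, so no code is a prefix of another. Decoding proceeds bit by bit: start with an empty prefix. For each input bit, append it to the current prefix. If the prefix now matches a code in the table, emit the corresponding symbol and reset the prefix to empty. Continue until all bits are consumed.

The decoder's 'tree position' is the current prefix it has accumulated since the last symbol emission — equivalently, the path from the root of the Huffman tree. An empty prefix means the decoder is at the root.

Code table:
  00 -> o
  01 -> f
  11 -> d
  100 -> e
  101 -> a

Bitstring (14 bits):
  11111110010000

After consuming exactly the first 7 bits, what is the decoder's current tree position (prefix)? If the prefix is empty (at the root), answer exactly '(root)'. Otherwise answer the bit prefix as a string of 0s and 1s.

Bit 0: prefix='1' (no match yet)
Bit 1: prefix='11' -> emit 'd', reset
Bit 2: prefix='1' (no match yet)
Bit 3: prefix='11' -> emit 'd', reset
Bit 4: prefix='1' (no match yet)
Bit 5: prefix='11' -> emit 'd', reset
Bit 6: prefix='1' (no match yet)

Answer: 1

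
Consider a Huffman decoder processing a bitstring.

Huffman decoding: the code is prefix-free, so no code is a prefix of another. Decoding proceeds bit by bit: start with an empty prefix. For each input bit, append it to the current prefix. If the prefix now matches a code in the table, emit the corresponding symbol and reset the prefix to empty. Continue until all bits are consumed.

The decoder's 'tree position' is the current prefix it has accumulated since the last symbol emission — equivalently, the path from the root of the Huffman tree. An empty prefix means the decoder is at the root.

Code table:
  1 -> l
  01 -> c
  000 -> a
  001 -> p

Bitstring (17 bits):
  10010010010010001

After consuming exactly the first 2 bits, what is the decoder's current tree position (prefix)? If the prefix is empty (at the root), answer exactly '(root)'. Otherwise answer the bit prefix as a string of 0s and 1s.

Bit 0: prefix='1' -> emit 'l', reset
Bit 1: prefix='0' (no match yet)

Answer: 0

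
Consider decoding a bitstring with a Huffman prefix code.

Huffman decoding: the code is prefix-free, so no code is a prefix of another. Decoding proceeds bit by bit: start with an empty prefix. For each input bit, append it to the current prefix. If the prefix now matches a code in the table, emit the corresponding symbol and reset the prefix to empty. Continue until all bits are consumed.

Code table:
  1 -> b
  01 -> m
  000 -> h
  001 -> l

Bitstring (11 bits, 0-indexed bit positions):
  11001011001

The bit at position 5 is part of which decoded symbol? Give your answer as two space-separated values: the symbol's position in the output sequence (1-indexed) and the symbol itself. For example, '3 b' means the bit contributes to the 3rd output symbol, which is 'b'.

Bit 0: prefix='1' -> emit 'b', reset
Bit 1: prefix='1' -> emit 'b', reset
Bit 2: prefix='0' (no match yet)
Bit 3: prefix='00' (no match yet)
Bit 4: prefix='001' -> emit 'l', reset
Bit 5: prefix='0' (no match yet)
Bit 6: prefix='01' -> emit 'm', reset
Bit 7: prefix='1' -> emit 'b', reset
Bit 8: prefix='0' (no match yet)
Bit 9: prefix='00' (no match yet)

Answer: 4 m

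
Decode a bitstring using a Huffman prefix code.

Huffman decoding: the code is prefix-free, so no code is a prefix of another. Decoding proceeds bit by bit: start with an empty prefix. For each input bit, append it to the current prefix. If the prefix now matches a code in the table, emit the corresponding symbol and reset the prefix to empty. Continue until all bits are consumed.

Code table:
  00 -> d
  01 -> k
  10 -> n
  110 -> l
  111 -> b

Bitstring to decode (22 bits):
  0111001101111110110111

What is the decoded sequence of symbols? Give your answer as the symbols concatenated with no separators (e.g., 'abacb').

Bit 0: prefix='0' (no match yet)
Bit 1: prefix='01' -> emit 'k', reset
Bit 2: prefix='1' (no match yet)
Bit 3: prefix='11' (no match yet)
Bit 4: prefix='110' -> emit 'l', reset
Bit 5: prefix='0' (no match yet)
Bit 6: prefix='01' -> emit 'k', reset
Bit 7: prefix='1' (no match yet)
Bit 8: prefix='10' -> emit 'n', reset
Bit 9: prefix='1' (no match yet)
Bit 10: prefix='11' (no match yet)
Bit 11: prefix='111' -> emit 'b', reset
Bit 12: prefix='1' (no match yet)
Bit 13: prefix='11' (no match yet)
Bit 14: prefix='111' -> emit 'b', reset
Bit 15: prefix='0' (no match yet)
Bit 16: prefix='01' -> emit 'k', reset
Bit 17: prefix='1' (no match yet)
Bit 18: prefix='10' -> emit 'n', reset
Bit 19: prefix='1' (no match yet)
Bit 20: prefix='11' (no match yet)
Bit 21: prefix='111' -> emit 'b', reset

Answer: klknbbknb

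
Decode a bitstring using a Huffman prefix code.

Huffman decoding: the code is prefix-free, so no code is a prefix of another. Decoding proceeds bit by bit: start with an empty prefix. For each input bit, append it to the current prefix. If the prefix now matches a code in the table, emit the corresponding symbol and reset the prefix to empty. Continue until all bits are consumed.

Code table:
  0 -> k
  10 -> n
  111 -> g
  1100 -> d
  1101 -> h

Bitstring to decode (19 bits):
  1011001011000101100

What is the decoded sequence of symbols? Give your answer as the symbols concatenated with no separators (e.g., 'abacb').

Answer: ndndknd

Derivation:
Bit 0: prefix='1' (no match yet)
Bit 1: prefix='10' -> emit 'n', reset
Bit 2: prefix='1' (no match yet)
Bit 3: prefix='11' (no match yet)
Bit 4: prefix='110' (no match yet)
Bit 5: prefix='1100' -> emit 'd', reset
Bit 6: prefix='1' (no match yet)
Bit 7: prefix='10' -> emit 'n', reset
Bit 8: prefix='1' (no match yet)
Bit 9: prefix='11' (no match yet)
Bit 10: prefix='110' (no match yet)
Bit 11: prefix='1100' -> emit 'd', reset
Bit 12: prefix='0' -> emit 'k', reset
Bit 13: prefix='1' (no match yet)
Bit 14: prefix='10' -> emit 'n', reset
Bit 15: prefix='1' (no match yet)
Bit 16: prefix='11' (no match yet)
Bit 17: prefix='110' (no match yet)
Bit 18: prefix='1100' -> emit 'd', reset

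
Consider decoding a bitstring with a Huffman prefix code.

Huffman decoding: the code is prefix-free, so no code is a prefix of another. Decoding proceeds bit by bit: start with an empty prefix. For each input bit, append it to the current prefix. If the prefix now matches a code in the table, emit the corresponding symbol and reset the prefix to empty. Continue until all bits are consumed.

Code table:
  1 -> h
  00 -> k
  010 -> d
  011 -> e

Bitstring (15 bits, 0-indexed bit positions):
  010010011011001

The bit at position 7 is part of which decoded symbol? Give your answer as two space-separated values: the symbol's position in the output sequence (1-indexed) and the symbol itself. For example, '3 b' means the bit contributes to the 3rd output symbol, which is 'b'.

Bit 0: prefix='0' (no match yet)
Bit 1: prefix='01' (no match yet)
Bit 2: prefix='010' -> emit 'd', reset
Bit 3: prefix='0' (no match yet)
Bit 4: prefix='01' (no match yet)
Bit 5: prefix='010' -> emit 'd', reset
Bit 6: prefix='0' (no match yet)
Bit 7: prefix='01' (no match yet)
Bit 8: prefix='011' -> emit 'e', reset
Bit 9: prefix='0' (no match yet)
Bit 10: prefix='01' (no match yet)
Bit 11: prefix='011' -> emit 'e', reset

Answer: 3 e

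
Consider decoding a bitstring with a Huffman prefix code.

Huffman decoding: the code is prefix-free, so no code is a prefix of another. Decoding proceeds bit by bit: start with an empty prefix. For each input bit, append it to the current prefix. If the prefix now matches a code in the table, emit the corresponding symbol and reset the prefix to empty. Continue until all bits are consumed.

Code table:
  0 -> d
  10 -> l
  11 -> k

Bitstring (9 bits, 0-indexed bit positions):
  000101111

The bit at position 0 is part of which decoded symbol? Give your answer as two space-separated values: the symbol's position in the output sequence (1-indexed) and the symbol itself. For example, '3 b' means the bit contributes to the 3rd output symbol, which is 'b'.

Answer: 1 d

Derivation:
Bit 0: prefix='0' -> emit 'd', reset
Bit 1: prefix='0' -> emit 'd', reset
Bit 2: prefix='0' -> emit 'd', reset
Bit 3: prefix='1' (no match yet)
Bit 4: prefix='10' -> emit 'l', reset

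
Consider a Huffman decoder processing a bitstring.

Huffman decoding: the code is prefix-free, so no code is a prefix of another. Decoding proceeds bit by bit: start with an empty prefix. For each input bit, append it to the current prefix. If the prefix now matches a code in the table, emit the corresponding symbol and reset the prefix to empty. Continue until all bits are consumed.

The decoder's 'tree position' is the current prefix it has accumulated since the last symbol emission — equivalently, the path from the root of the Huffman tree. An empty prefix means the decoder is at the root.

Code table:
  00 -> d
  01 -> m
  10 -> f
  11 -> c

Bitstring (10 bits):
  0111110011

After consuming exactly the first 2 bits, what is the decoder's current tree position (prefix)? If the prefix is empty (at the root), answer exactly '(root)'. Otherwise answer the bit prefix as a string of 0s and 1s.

Answer: (root)

Derivation:
Bit 0: prefix='0' (no match yet)
Bit 1: prefix='01' -> emit 'm', reset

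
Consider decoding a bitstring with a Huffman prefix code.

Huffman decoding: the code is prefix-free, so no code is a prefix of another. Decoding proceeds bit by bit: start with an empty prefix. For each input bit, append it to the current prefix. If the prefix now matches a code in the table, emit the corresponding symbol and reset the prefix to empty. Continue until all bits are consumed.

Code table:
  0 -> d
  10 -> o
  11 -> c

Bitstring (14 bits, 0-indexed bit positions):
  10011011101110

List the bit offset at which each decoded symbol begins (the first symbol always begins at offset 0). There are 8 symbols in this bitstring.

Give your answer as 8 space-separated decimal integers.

Answer: 0 2 3 5 6 8 10 12

Derivation:
Bit 0: prefix='1' (no match yet)
Bit 1: prefix='10' -> emit 'o', reset
Bit 2: prefix='0' -> emit 'd', reset
Bit 3: prefix='1' (no match yet)
Bit 4: prefix='11' -> emit 'c', reset
Bit 5: prefix='0' -> emit 'd', reset
Bit 6: prefix='1' (no match yet)
Bit 7: prefix='11' -> emit 'c', reset
Bit 8: prefix='1' (no match yet)
Bit 9: prefix='10' -> emit 'o', reset
Bit 10: prefix='1' (no match yet)
Bit 11: prefix='11' -> emit 'c', reset
Bit 12: prefix='1' (no match yet)
Bit 13: prefix='10' -> emit 'o', reset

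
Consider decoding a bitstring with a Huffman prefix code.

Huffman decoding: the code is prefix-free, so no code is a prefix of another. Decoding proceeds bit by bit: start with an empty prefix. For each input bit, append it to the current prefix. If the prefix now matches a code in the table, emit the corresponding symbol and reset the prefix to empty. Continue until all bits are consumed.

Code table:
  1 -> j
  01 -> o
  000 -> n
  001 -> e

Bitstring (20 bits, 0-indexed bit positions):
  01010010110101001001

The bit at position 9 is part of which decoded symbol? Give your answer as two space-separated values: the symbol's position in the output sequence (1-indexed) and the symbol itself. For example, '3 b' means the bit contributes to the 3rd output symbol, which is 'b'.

Answer: 5 j

Derivation:
Bit 0: prefix='0' (no match yet)
Bit 1: prefix='01' -> emit 'o', reset
Bit 2: prefix='0' (no match yet)
Bit 3: prefix='01' -> emit 'o', reset
Bit 4: prefix='0' (no match yet)
Bit 5: prefix='00' (no match yet)
Bit 6: prefix='001' -> emit 'e', reset
Bit 7: prefix='0' (no match yet)
Bit 8: prefix='01' -> emit 'o', reset
Bit 9: prefix='1' -> emit 'j', reset
Bit 10: prefix='0' (no match yet)
Bit 11: prefix='01' -> emit 'o', reset
Bit 12: prefix='0' (no match yet)
Bit 13: prefix='01' -> emit 'o', reset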